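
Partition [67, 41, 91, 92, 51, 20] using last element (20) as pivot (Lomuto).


Pivot: 20
Place pivot at 0: [20, 41, 91, 92, 51, 67]

Partitioned: [20, 41, 91, 92, 51, 67]


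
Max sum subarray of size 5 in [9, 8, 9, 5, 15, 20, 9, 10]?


[0:5]: 46
[1:6]: 57
[2:7]: 58
[3:8]: 59

Max: 59 at [3:8]


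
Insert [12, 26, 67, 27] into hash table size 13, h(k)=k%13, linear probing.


Insert 12: h=12 -> slot 12
Insert 26: h=0 -> slot 0
Insert 67: h=2 -> slot 2
Insert 27: h=1 -> slot 1

Table: [26, 27, 67, None, None, None, None, None, None, None, None, None, 12]


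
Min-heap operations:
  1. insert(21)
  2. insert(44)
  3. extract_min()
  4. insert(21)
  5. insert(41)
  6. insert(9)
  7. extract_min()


insert(21) -> [21]
insert(44) -> [21, 44]
extract_min()->21, [44]
insert(21) -> [21, 44]
insert(41) -> [21, 44, 41]
insert(9) -> [9, 21, 41, 44]
extract_min()->9, [21, 44, 41]

Final heap: [21, 44, 41]


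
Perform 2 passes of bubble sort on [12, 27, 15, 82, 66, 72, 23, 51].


Initial: [12, 27, 15, 82, 66, 72, 23, 51]
Pass 1: [12, 15, 27, 66, 72, 23, 51, 82] (5 swaps)
Pass 2: [12, 15, 27, 66, 23, 51, 72, 82] (2 swaps)

After 2 passes: [12, 15, 27, 66, 23, 51, 72, 82]


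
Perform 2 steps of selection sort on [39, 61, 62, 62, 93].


Initial: [39, 61, 62, 62, 93]
Step 1: min=39 at 0
  Swap: [39, 61, 62, 62, 93]
Step 2: min=61 at 1
  Swap: [39, 61, 62, 62, 93]

After 2 steps: [39, 61, 62, 62, 93]


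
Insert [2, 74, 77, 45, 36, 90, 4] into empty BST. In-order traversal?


Insert 2: root
Insert 74: R from 2
Insert 77: R from 2 -> R from 74
Insert 45: R from 2 -> L from 74
Insert 36: R from 2 -> L from 74 -> L from 45
Insert 90: R from 2 -> R from 74 -> R from 77
Insert 4: R from 2 -> L from 74 -> L from 45 -> L from 36

In-order: [2, 4, 36, 45, 74, 77, 90]


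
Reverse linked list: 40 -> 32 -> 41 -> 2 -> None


Step 1: curr=40, set curr.next=prev(None) | reversed so far: 40
Step 2: curr=32, set curr.next=prev(40) | reversed so far: 32 -> 40
Step 3: curr=41, set curr.next=prev(32) | reversed so far: 41 -> 32 -> 40
Step 4: curr=2, set curr.next=prev(41) | reversed so far: 2 -> 41 -> 32 -> 40

2 -> 41 -> 32 -> 40 -> None


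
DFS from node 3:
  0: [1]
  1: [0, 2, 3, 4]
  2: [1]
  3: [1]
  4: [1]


Visit 3, push [1]
Visit 1, push [4, 2, 0]
Visit 0, push []
Visit 2, push []
Visit 4, push []

DFS order: [3, 1, 0, 2, 4]


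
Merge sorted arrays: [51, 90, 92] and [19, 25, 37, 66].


Take 19 from B
Take 25 from B
Take 37 from B
Take 51 from A
Take 66 from B

Merged: [19, 25, 37, 51, 66, 90, 92]


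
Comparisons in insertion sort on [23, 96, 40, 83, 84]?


Algorithm: insertion sort
Input: [23, 96, 40, 83, 84]
Sorted: [23, 40, 83, 84, 96]

7


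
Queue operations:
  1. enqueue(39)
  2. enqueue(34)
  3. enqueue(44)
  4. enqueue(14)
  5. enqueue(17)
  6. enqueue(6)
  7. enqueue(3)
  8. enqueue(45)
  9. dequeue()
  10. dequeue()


enqueue(39) -> [39]
enqueue(34) -> [39, 34]
enqueue(44) -> [39, 34, 44]
enqueue(14) -> [39, 34, 44, 14]
enqueue(17) -> [39, 34, 44, 14, 17]
enqueue(6) -> [39, 34, 44, 14, 17, 6]
enqueue(3) -> [39, 34, 44, 14, 17, 6, 3]
enqueue(45) -> [39, 34, 44, 14, 17, 6, 3, 45]
dequeue()->39, [34, 44, 14, 17, 6, 3, 45]
dequeue()->34, [44, 14, 17, 6, 3, 45]

Final queue: [44, 14, 17, 6, 3, 45]


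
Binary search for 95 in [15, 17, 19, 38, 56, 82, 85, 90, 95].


Step 1: lo=0, hi=8, mid=4, val=56
Step 2: lo=5, hi=8, mid=6, val=85
Step 3: lo=7, hi=8, mid=7, val=90
Step 4: lo=8, hi=8, mid=8, val=95

Found at index 8


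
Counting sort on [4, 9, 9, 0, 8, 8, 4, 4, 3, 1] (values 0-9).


Input: [4, 9, 9, 0, 8, 8, 4, 4, 3, 1]
Counts: [1, 1, 0, 1, 3, 0, 0, 0, 2, 2]

Sorted: [0, 1, 3, 4, 4, 4, 8, 8, 9, 9]


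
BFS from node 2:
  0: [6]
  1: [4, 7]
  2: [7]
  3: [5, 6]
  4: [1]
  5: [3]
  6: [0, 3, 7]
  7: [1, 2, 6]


Visit 2, enqueue [7]
Visit 7, enqueue [1, 6]
Visit 1, enqueue [4]
Visit 6, enqueue [0, 3]
Visit 4, enqueue []
Visit 0, enqueue []
Visit 3, enqueue [5]
Visit 5, enqueue []

BFS order: [2, 7, 1, 6, 4, 0, 3, 5]


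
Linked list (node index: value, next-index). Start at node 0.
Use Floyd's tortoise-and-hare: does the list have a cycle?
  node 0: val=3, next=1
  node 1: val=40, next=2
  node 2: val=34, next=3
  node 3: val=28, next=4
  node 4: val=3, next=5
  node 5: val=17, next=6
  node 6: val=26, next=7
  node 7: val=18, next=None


Floyd's tortoise (slow, +1) and hare (fast, +2):
  init: slow=0, fast=0
  step 1: slow=1, fast=2
  step 2: slow=2, fast=4
  step 3: slow=3, fast=6
  step 4: fast 6->7->None, no cycle

Cycle: no


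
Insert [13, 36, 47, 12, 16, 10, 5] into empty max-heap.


Insert 13: [13]
Insert 36: [36, 13]
Insert 47: [47, 13, 36]
Insert 12: [47, 13, 36, 12]
Insert 16: [47, 16, 36, 12, 13]
Insert 10: [47, 16, 36, 12, 13, 10]
Insert 5: [47, 16, 36, 12, 13, 10, 5]

Final heap: [47, 16, 36, 12, 13, 10, 5]


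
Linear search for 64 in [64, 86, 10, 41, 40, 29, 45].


i=0: 64==64 found!

Found at 0, 1 comps


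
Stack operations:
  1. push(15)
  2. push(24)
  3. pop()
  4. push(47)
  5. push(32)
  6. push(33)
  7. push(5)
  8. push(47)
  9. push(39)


push(15) -> [15]
push(24) -> [15, 24]
pop()->24, [15]
push(47) -> [15, 47]
push(32) -> [15, 47, 32]
push(33) -> [15, 47, 32, 33]
push(5) -> [15, 47, 32, 33, 5]
push(47) -> [15, 47, 32, 33, 5, 47]
push(39) -> [15, 47, 32, 33, 5, 47, 39]

Final stack: [15, 47, 32, 33, 5, 47, 39]


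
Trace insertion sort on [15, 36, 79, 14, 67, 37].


Initial: [15, 36, 79, 14, 67, 37]
Insert 36: [15, 36, 79, 14, 67, 37]
Insert 79: [15, 36, 79, 14, 67, 37]
Insert 14: [14, 15, 36, 79, 67, 37]
Insert 67: [14, 15, 36, 67, 79, 37]
Insert 37: [14, 15, 36, 37, 67, 79]

Sorted: [14, 15, 36, 37, 67, 79]


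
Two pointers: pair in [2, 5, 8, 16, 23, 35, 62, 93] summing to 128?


lo=0(2)+hi=7(93)=95
lo=1(5)+hi=7(93)=98
lo=2(8)+hi=7(93)=101
lo=3(16)+hi=7(93)=109
lo=4(23)+hi=7(93)=116
lo=5(35)+hi=7(93)=128

Yes: 35+93=128


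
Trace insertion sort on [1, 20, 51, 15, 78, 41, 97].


Initial: [1, 20, 51, 15, 78, 41, 97]
Insert 20: [1, 20, 51, 15, 78, 41, 97]
Insert 51: [1, 20, 51, 15, 78, 41, 97]
Insert 15: [1, 15, 20, 51, 78, 41, 97]
Insert 78: [1, 15, 20, 51, 78, 41, 97]
Insert 41: [1, 15, 20, 41, 51, 78, 97]
Insert 97: [1, 15, 20, 41, 51, 78, 97]

Sorted: [1, 15, 20, 41, 51, 78, 97]


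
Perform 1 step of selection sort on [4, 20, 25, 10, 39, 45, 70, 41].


Initial: [4, 20, 25, 10, 39, 45, 70, 41]
Step 1: min=4 at 0
  Swap: [4, 20, 25, 10, 39, 45, 70, 41]

After 1 step: [4, 20, 25, 10, 39, 45, 70, 41]


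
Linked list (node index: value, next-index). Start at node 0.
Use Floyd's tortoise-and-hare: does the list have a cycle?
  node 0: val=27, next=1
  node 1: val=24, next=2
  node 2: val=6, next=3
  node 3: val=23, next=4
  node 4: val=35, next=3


Floyd's tortoise (slow, +1) and hare (fast, +2):
  init: slow=0, fast=0
  step 1: slow=1, fast=2
  step 2: slow=2, fast=4
  step 3: slow=3, fast=4
  step 4: slow=4, fast=4
  slow == fast at node 4: cycle detected

Cycle: yes


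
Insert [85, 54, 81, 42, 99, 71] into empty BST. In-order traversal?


Insert 85: root
Insert 54: L from 85
Insert 81: L from 85 -> R from 54
Insert 42: L from 85 -> L from 54
Insert 99: R from 85
Insert 71: L from 85 -> R from 54 -> L from 81

In-order: [42, 54, 71, 81, 85, 99]


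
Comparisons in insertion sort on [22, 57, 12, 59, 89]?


Algorithm: insertion sort
Input: [22, 57, 12, 59, 89]
Sorted: [12, 22, 57, 59, 89]

5


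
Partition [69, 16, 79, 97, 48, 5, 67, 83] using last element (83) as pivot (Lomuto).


Pivot: 83
  69 <= 83: advance i (no swap)
  16 <= 83: advance i (no swap)
  79 <= 83: advance i (no swap)
  48 <= 83: swap -> [69, 16, 79, 48, 97, 5, 67, 83]
  5 <= 83: swap -> [69, 16, 79, 48, 5, 97, 67, 83]
  67 <= 83: swap -> [69, 16, 79, 48, 5, 67, 97, 83]
Place pivot at 6: [69, 16, 79, 48, 5, 67, 83, 97]

Partitioned: [69, 16, 79, 48, 5, 67, 83, 97]


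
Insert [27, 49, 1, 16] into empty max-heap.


Insert 27: [27]
Insert 49: [49, 27]
Insert 1: [49, 27, 1]
Insert 16: [49, 27, 1, 16]

Final heap: [49, 27, 1, 16]


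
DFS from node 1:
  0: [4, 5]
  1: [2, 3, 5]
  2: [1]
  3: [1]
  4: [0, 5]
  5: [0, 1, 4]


Visit 1, push [5, 3, 2]
Visit 2, push []
Visit 3, push []
Visit 5, push [4, 0]
Visit 0, push [4]
Visit 4, push []

DFS order: [1, 2, 3, 5, 0, 4]


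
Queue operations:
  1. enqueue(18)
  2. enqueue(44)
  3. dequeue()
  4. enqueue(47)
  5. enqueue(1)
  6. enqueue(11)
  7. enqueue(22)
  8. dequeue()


enqueue(18) -> [18]
enqueue(44) -> [18, 44]
dequeue()->18, [44]
enqueue(47) -> [44, 47]
enqueue(1) -> [44, 47, 1]
enqueue(11) -> [44, 47, 1, 11]
enqueue(22) -> [44, 47, 1, 11, 22]
dequeue()->44, [47, 1, 11, 22]

Final queue: [47, 1, 11, 22]


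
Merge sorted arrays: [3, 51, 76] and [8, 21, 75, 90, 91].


Take 3 from A
Take 8 from B
Take 21 from B
Take 51 from A
Take 75 from B
Take 76 from A

Merged: [3, 8, 21, 51, 75, 76, 90, 91]


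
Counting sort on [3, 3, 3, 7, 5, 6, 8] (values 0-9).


Input: [3, 3, 3, 7, 5, 6, 8]
Counts: [0, 0, 0, 3, 0, 1, 1, 1, 1, 0]

Sorted: [3, 3, 3, 5, 6, 7, 8]


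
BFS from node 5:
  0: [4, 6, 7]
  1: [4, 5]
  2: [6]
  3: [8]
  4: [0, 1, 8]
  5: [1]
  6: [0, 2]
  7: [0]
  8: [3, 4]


Visit 5, enqueue [1]
Visit 1, enqueue [4]
Visit 4, enqueue [0, 8]
Visit 0, enqueue [6, 7]
Visit 8, enqueue [3]
Visit 6, enqueue [2]
Visit 7, enqueue []
Visit 3, enqueue []
Visit 2, enqueue []

BFS order: [5, 1, 4, 0, 8, 6, 7, 3, 2]


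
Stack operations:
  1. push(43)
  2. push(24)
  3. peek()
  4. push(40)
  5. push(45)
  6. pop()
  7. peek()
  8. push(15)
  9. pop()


push(43) -> [43]
push(24) -> [43, 24]
peek()->24
push(40) -> [43, 24, 40]
push(45) -> [43, 24, 40, 45]
pop()->45, [43, 24, 40]
peek()->40
push(15) -> [43, 24, 40, 15]
pop()->15, [43, 24, 40]

Final stack: [43, 24, 40]


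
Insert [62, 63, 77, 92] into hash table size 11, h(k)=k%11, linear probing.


Insert 62: h=7 -> slot 7
Insert 63: h=8 -> slot 8
Insert 77: h=0 -> slot 0
Insert 92: h=4 -> slot 4

Table: [77, None, None, None, 92, None, None, 62, 63, None, None]


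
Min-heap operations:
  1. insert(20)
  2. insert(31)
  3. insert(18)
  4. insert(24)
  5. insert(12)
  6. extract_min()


insert(20) -> [20]
insert(31) -> [20, 31]
insert(18) -> [18, 31, 20]
insert(24) -> [18, 24, 20, 31]
insert(12) -> [12, 18, 20, 31, 24]
extract_min()->12, [18, 24, 20, 31]

Final heap: [18, 24, 20, 31]


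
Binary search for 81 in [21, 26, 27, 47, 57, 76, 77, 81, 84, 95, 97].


Step 1: lo=0, hi=10, mid=5, val=76
Step 2: lo=6, hi=10, mid=8, val=84
Step 3: lo=6, hi=7, mid=6, val=77
Step 4: lo=7, hi=7, mid=7, val=81

Found at index 7


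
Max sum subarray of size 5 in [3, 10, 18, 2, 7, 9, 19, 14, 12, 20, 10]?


[0:5]: 40
[1:6]: 46
[2:7]: 55
[3:8]: 51
[4:9]: 61
[5:10]: 74
[6:11]: 75

Max: 75 at [6:11]


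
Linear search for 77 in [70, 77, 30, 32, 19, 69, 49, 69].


i=0: 70!=77
i=1: 77==77 found!

Found at 1, 2 comps


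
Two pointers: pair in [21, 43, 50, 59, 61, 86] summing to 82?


lo=0(21)+hi=5(86)=107
lo=0(21)+hi=4(61)=82

Yes: 21+61=82


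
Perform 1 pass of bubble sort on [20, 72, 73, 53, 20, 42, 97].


Initial: [20, 72, 73, 53, 20, 42, 97]
Pass 1: [20, 72, 53, 20, 42, 73, 97] (3 swaps)

After 1 pass: [20, 72, 53, 20, 42, 73, 97]


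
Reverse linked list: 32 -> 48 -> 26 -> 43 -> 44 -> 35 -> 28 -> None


Step 1: curr=32, set curr.next=prev(None) | reversed so far: 32
Step 2: curr=48, set curr.next=prev(32) | reversed so far: 48 -> 32
Step 3: curr=26, set curr.next=prev(48) | reversed so far: 26 -> 48 -> 32
Step 4: curr=43, set curr.next=prev(26) | reversed so far: 43 -> 26 -> 48 -> 32
Step 5: curr=44, set curr.next=prev(43) | reversed so far: 44 -> 43 -> 26 -> 48 -> 32
Step 6: curr=35, set curr.next=prev(44) | reversed so far: 35 -> 44 -> 43 -> 26 -> 48 -> 32
Step 7: curr=28, set curr.next=prev(35) | reversed so far: 28 -> 35 -> 44 -> 43 -> 26 -> 48 -> 32

28 -> 35 -> 44 -> 43 -> 26 -> 48 -> 32 -> None


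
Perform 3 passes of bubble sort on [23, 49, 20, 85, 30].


Initial: [23, 49, 20, 85, 30]
Pass 1: [23, 20, 49, 30, 85] (2 swaps)
Pass 2: [20, 23, 30, 49, 85] (2 swaps)
Pass 3: [20, 23, 30, 49, 85] (0 swaps)

After 3 passes: [20, 23, 30, 49, 85]


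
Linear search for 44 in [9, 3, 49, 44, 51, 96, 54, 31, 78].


i=0: 9!=44
i=1: 3!=44
i=2: 49!=44
i=3: 44==44 found!

Found at 3, 4 comps


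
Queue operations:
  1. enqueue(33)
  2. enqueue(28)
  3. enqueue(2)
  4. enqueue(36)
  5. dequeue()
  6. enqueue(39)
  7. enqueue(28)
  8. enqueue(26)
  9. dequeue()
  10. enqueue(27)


enqueue(33) -> [33]
enqueue(28) -> [33, 28]
enqueue(2) -> [33, 28, 2]
enqueue(36) -> [33, 28, 2, 36]
dequeue()->33, [28, 2, 36]
enqueue(39) -> [28, 2, 36, 39]
enqueue(28) -> [28, 2, 36, 39, 28]
enqueue(26) -> [28, 2, 36, 39, 28, 26]
dequeue()->28, [2, 36, 39, 28, 26]
enqueue(27) -> [2, 36, 39, 28, 26, 27]

Final queue: [2, 36, 39, 28, 26, 27]


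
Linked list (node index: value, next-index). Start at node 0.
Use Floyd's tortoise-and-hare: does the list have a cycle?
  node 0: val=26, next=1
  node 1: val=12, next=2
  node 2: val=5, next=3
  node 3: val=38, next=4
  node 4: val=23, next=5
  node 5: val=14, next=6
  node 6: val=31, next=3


Floyd's tortoise (slow, +1) and hare (fast, +2):
  init: slow=0, fast=0
  step 1: slow=1, fast=2
  step 2: slow=2, fast=4
  step 3: slow=3, fast=6
  step 4: slow=4, fast=4
  slow == fast at node 4: cycle detected

Cycle: yes


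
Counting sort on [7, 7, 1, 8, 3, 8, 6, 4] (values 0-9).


Input: [7, 7, 1, 8, 3, 8, 6, 4]
Counts: [0, 1, 0, 1, 1, 0, 1, 2, 2, 0]

Sorted: [1, 3, 4, 6, 7, 7, 8, 8]


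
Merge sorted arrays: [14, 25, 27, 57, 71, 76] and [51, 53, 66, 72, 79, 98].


Take 14 from A
Take 25 from A
Take 27 from A
Take 51 from B
Take 53 from B
Take 57 from A
Take 66 from B
Take 71 from A
Take 72 from B
Take 76 from A

Merged: [14, 25, 27, 51, 53, 57, 66, 71, 72, 76, 79, 98]


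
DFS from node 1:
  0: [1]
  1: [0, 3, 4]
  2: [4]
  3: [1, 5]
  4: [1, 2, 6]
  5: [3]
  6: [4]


Visit 1, push [4, 3, 0]
Visit 0, push []
Visit 3, push [5]
Visit 5, push []
Visit 4, push [6, 2]
Visit 2, push []
Visit 6, push []

DFS order: [1, 0, 3, 5, 4, 2, 6]


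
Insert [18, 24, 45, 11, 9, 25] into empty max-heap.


Insert 18: [18]
Insert 24: [24, 18]
Insert 45: [45, 18, 24]
Insert 11: [45, 18, 24, 11]
Insert 9: [45, 18, 24, 11, 9]
Insert 25: [45, 18, 25, 11, 9, 24]

Final heap: [45, 18, 25, 11, 9, 24]


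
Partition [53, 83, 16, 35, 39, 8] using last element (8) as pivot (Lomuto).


Pivot: 8
Place pivot at 0: [8, 83, 16, 35, 39, 53]

Partitioned: [8, 83, 16, 35, 39, 53]


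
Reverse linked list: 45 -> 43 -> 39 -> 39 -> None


Step 1: curr=45, set curr.next=prev(None) | reversed so far: 45
Step 2: curr=43, set curr.next=prev(45) | reversed so far: 43 -> 45
Step 3: curr=39, set curr.next=prev(43) | reversed so far: 39 -> 43 -> 45
Step 4: curr=39, set curr.next=prev(39) | reversed so far: 39 -> 39 -> 43 -> 45

39 -> 39 -> 43 -> 45 -> None


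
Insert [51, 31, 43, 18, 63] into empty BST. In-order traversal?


Insert 51: root
Insert 31: L from 51
Insert 43: L from 51 -> R from 31
Insert 18: L from 51 -> L from 31
Insert 63: R from 51

In-order: [18, 31, 43, 51, 63]


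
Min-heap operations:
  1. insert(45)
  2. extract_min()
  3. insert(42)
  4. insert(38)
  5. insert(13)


insert(45) -> [45]
extract_min()->45, []
insert(42) -> [42]
insert(38) -> [38, 42]
insert(13) -> [13, 42, 38]

Final heap: [13, 42, 38]


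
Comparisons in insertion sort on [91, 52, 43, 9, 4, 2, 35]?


Algorithm: insertion sort
Input: [91, 52, 43, 9, 4, 2, 35]
Sorted: [2, 4, 9, 35, 43, 52, 91]

19


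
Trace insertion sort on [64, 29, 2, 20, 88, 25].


Initial: [64, 29, 2, 20, 88, 25]
Insert 29: [29, 64, 2, 20, 88, 25]
Insert 2: [2, 29, 64, 20, 88, 25]
Insert 20: [2, 20, 29, 64, 88, 25]
Insert 88: [2, 20, 29, 64, 88, 25]
Insert 25: [2, 20, 25, 29, 64, 88]

Sorted: [2, 20, 25, 29, 64, 88]


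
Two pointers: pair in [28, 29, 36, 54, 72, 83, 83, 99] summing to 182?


lo=0(28)+hi=7(99)=127
lo=1(29)+hi=7(99)=128
lo=2(36)+hi=7(99)=135
lo=3(54)+hi=7(99)=153
lo=4(72)+hi=7(99)=171
lo=5(83)+hi=7(99)=182

Yes: 83+99=182


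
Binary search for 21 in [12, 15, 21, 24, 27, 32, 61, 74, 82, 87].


Step 1: lo=0, hi=9, mid=4, val=27
Step 2: lo=0, hi=3, mid=1, val=15
Step 3: lo=2, hi=3, mid=2, val=21

Found at index 2


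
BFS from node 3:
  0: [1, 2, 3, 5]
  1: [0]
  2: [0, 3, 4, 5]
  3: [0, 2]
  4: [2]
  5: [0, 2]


Visit 3, enqueue [0, 2]
Visit 0, enqueue [1, 5]
Visit 2, enqueue [4]
Visit 1, enqueue []
Visit 5, enqueue []
Visit 4, enqueue []

BFS order: [3, 0, 2, 1, 5, 4]


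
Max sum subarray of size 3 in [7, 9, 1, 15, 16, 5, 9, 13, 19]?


[0:3]: 17
[1:4]: 25
[2:5]: 32
[3:6]: 36
[4:7]: 30
[5:8]: 27
[6:9]: 41

Max: 41 at [6:9]


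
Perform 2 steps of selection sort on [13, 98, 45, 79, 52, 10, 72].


Initial: [13, 98, 45, 79, 52, 10, 72]
Step 1: min=10 at 5
  Swap: [10, 98, 45, 79, 52, 13, 72]
Step 2: min=13 at 5
  Swap: [10, 13, 45, 79, 52, 98, 72]

After 2 steps: [10, 13, 45, 79, 52, 98, 72]


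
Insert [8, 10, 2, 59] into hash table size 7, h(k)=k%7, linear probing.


Insert 8: h=1 -> slot 1
Insert 10: h=3 -> slot 3
Insert 2: h=2 -> slot 2
Insert 59: h=3, 1 probes -> slot 4

Table: [None, 8, 2, 10, 59, None, None]


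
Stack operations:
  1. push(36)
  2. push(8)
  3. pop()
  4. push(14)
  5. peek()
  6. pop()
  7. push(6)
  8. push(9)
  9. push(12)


push(36) -> [36]
push(8) -> [36, 8]
pop()->8, [36]
push(14) -> [36, 14]
peek()->14
pop()->14, [36]
push(6) -> [36, 6]
push(9) -> [36, 6, 9]
push(12) -> [36, 6, 9, 12]

Final stack: [36, 6, 9, 12]


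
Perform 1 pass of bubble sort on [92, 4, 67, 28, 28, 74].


Initial: [92, 4, 67, 28, 28, 74]
Pass 1: [4, 67, 28, 28, 74, 92] (5 swaps)

After 1 pass: [4, 67, 28, 28, 74, 92]


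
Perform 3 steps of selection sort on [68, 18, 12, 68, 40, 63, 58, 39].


Initial: [68, 18, 12, 68, 40, 63, 58, 39]
Step 1: min=12 at 2
  Swap: [12, 18, 68, 68, 40, 63, 58, 39]
Step 2: min=18 at 1
  Swap: [12, 18, 68, 68, 40, 63, 58, 39]
Step 3: min=39 at 7
  Swap: [12, 18, 39, 68, 40, 63, 58, 68]

After 3 steps: [12, 18, 39, 68, 40, 63, 58, 68]


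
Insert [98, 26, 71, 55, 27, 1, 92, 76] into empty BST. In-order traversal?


Insert 98: root
Insert 26: L from 98
Insert 71: L from 98 -> R from 26
Insert 55: L from 98 -> R from 26 -> L from 71
Insert 27: L from 98 -> R from 26 -> L from 71 -> L from 55
Insert 1: L from 98 -> L from 26
Insert 92: L from 98 -> R from 26 -> R from 71
Insert 76: L from 98 -> R from 26 -> R from 71 -> L from 92

In-order: [1, 26, 27, 55, 71, 76, 92, 98]


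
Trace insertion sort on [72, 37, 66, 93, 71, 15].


Initial: [72, 37, 66, 93, 71, 15]
Insert 37: [37, 72, 66, 93, 71, 15]
Insert 66: [37, 66, 72, 93, 71, 15]
Insert 93: [37, 66, 72, 93, 71, 15]
Insert 71: [37, 66, 71, 72, 93, 15]
Insert 15: [15, 37, 66, 71, 72, 93]

Sorted: [15, 37, 66, 71, 72, 93]


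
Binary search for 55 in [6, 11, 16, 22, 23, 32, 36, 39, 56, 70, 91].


Step 1: lo=0, hi=10, mid=5, val=32
Step 2: lo=6, hi=10, mid=8, val=56
Step 3: lo=6, hi=7, mid=6, val=36
Step 4: lo=7, hi=7, mid=7, val=39

Not found


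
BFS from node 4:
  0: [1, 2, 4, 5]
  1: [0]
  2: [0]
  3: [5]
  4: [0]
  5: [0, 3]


Visit 4, enqueue [0]
Visit 0, enqueue [1, 2, 5]
Visit 1, enqueue []
Visit 2, enqueue []
Visit 5, enqueue [3]
Visit 3, enqueue []

BFS order: [4, 0, 1, 2, 5, 3]


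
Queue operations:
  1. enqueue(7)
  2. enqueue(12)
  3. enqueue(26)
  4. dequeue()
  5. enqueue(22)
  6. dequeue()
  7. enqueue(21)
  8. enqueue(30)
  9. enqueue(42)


enqueue(7) -> [7]
enqueue(12) -> [7, 12]
enqueue(26) -> [7, 12, 26]
dequeue()->7, [12, 26]
enqueue(22) -> [12, 26, 22]
dequeue()->12, [26, 22]
enqueue(21) -> [26, 22, 21]
enqueue(30) -> [26, 22, 21, 30]
enqueue(42) -> [26, 22, 21, 30, 42]

Final queue: [26, 22, 21, 30, 42]


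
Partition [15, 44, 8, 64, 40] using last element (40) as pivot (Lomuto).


Pivot: 40
  15 <= 40: advance i (no swap)
  8 <= 40: swap -> [15, 8, 44, 64, 40]
Place pivot at 2: [15, 8, 40, 64, 44]

Partitioned: [15, 8, 40, 64, 44]


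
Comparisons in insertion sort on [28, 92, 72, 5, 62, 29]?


Algorithm: insertion sort
Input: [28, 92, 72, 5, 62, 29]
Sorted: [5, 28, 29, 62, 72, 92]

13


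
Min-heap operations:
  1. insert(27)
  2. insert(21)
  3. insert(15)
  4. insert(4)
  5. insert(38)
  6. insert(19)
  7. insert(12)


insert(27) -> [27]
insert(21) -> [21, 27]
insert(15) -> [15, 27, 21]
insert(4) -> [4, 15, 21, 27]
insert(38) -> [4, 15, 21, 27, 38]
insert(19) -> [4, 15, 19, 27, 38, 21]
insert(12) -> [4, 15, 12, 27, 38, 21, 19]

Final heap: [4, 15, 12, 27, 38, 21, 19]


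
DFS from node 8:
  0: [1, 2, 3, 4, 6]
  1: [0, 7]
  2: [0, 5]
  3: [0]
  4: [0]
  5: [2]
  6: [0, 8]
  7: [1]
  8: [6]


Visit 8, push [6]
Visit 6, push [0]
Visit 0, push [4, 3, 2, 1]
Visit 1, push [7]
Visit 7, push []
Visit 2, push [5]
Visit 5, push []
Visit 3, push []
Visit 4, push []

DFS order: [8, 6, 0, 1, 7, 2, 5, 3, 4]


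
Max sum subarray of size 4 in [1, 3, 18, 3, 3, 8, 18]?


[0:4]: 25
[1:5]: 27
[2:6]: 32
[3:7]: 32

Max: 32 at [2:6]


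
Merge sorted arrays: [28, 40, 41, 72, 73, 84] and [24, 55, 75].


Take 24 from B
Take 28 from A
Take 40 from A
Take 41 from A
Take 55 from B
Take 72 from A
Take 73 from A
Take 75 from B

Merged: [24, 28, 40, 41, 55, 72, 73, 75, 84]


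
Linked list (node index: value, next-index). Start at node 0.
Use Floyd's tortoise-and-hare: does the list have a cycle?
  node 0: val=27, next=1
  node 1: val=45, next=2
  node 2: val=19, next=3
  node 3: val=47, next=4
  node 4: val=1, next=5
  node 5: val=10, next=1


Floyd's tortoise (slow, +1) and hare (fast, +2):
  init: slow=0, fast=0
  step 1: slow=1, fast=2
  step 2: slow=2, fast=4
  step 3: slow=3, fast=1
  step 4: slow=4, fast=3
  step 5: slow=5, fast=5
  slow == fast at node 5: cycle detected

Cycle: yes


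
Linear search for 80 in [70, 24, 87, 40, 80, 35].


i=0: 70!=80
i=1: 24!=80
i=2: 87!=80
i=3: 40!=80
i=4: 80==80 found!

Found at 4, 5 comps


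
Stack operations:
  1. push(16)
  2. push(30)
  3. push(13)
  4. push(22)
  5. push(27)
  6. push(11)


push(16) -> [16]
push(30) -> [16, 30]
push(13) -> [16, 30, 13]
push(22) -> [16, 30, 13, 22]
push(27) -> [16, 30, 13, 22, 27]
push(11) -> [16, 30, 13, 22, 27, 11]

Final stack: [16, 30, 13, 22, 27, 11]


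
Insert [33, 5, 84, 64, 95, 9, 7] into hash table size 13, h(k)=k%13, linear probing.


Insert 33: h=7 -> slot 7
Insert 5: h=5 -> slot 5
Insert 84: h=6 -> slot 6
Insert 64: h=12 -> slot 12
Insert 95: h=4 -> slot 4
Insert 9: h=9 -> slot 9
Insert 7: h=7, 1 probes -> slot 8

Table: [None, None, None, None, 95, 5, 84, 33, 7, 9, None, None, 64]


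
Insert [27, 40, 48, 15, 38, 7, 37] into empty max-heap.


Insert 27: [27]
Insert 40: [40, 27]
Insert 48: [48, 27, 40]
Insert 15: [48, 27, 40, 15]
Insert 38: [48, 38, 40, 15, 27]
Insert 7: [48, 38, 40, 15, 27, 7]
Insert 37: [48, 38, 40, 15, 27, 7, 37]

Final heap: [48, 38, 40, 15, 27, 7, 37]


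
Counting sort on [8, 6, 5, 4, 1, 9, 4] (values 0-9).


Input: [8, 6, 5, 4, 1, 9, 4]
Counts: [0, 1, 0, 0, 2, 1, 1, 0, 1, 1]

Sorted: [1, 4, 4, 5, 6, 8, 9]


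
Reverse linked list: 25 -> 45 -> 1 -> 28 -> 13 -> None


Step 1: curr=25, set curr.next=prev(None) | reversed so far: 25
Step 2: curr=45, set curr.next=prev(25) | reversed so far: 45 -> 25
Step 3: curr=1, set curr.next=prev(45) | reversed so far: 1 -> 45 -> 25
Step 4: curr=28, set curr.next=prev(1) | reversed so far: 28 -> 1 -> 45 -> 25
Step 5: curr=13, set curr.next=prev(28) | reversed so far: 13 -> 28 -> 1 -> 45 -> 25

13 -> 28 -> 1 -> 45 -> 25 -> None


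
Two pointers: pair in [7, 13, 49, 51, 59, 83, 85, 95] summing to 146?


lo=0(7)+hi=7(95)=102
lo=1(13)+hi=7(95)=108
lo=2(49)+hi=7(95)=144
lo=3(51)+hi=7(95)=146

Yes: 51+95=146


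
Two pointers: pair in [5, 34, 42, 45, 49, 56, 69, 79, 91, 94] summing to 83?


lo=0(5)+hi=9(94)=99
lo=0(5)+hi=8(91)=96
lo=0(5)+hi=7(79)=84
lo=0(5)+hi=6(69)=74
lo=1(34)+hi=6(69)=103
lo=1(34)+hi=5(56)=90
lo=1(34)+hi=4(49)=83

Yes: 34+49=83


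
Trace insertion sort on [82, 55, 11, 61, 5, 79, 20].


Initial: [82, 55, 11, 61, 5, 79, 20]
Insert 55: [55, 82, 11, 61, 5, 79, 20]
Insert 11: [11, 55, 82, 61, 5, 79, 20]
Insert 61: [11, 55, 61, 82, 5, 79, 20]
Insert 5: [5, 11, 55, 61, 82, 79, 20]
Insert 79: [5, 11, 55, 61, 79, 82, 20]
Insert 20: [5, 11, 20, 55, 61, 79, 82]

Sorted: [5, 11, 20, 55, 61, 79, 82]


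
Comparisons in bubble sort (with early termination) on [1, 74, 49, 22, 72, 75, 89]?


Algorithm: bubble sort (with early termination)
Input: [1, 74, 49, 22, 72, 75, 89]
Sorted: [1, 22, 49, 72, 74, 75, 89]

15


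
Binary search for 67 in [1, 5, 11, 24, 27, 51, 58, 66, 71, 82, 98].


Step 1: lo=0, hi=10, mid=5, val=51
Step 2: lo=6, hi=10, mid=8, val=71
Step 3: lo=6, hi=7, mid=6, val=58
Step 4: lo=7, hi=7, mid=7, val=66

Not found


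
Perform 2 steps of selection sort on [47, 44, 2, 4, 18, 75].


Initial: [47, 44, 2, 4, 18, 75]
Step 1: min=2 at 2
  Swap: [2, 44, 47, 4, 18, 75]
Step 2: min=4 at 3
  Swap: [2, 4, 47, 44, 18, 75]

After 2 steps: [2, 4, 47, 44, 18, 75]


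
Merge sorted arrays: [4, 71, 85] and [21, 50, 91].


Take 4 from A
Take 21 from B
Take 50 from B
Take 71 from A
Take 85 from A

Merged: [4, 21, 50, 71, 85, 91]


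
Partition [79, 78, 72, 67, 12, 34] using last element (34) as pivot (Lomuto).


Pivot: 34
  12 <= 34: swap -> [12, 78, 72, 67, 79, 34]
Place pivot at 1: [12, 34, 72, 67, 79, 78]

Partitioned: [12, 34, 72, 67, 79, 78]


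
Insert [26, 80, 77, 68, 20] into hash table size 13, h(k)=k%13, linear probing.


Insert 26: h=0 -> slot 0
Insert 80: h=2 -> slot 2
Insert 77: h=12 -> slot 12
Insert 68: h=3 -> slot 3
Insert 20: h=7 -> slot 7

Table: [26, None, 80, 68, None, None, None, 20, None, None, None, None, 77]


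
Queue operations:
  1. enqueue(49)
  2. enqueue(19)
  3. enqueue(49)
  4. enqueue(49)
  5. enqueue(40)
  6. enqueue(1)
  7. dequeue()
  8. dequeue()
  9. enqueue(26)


enqueue(49) -> [49]
enqueue(19) -> [49, 19]
enqueue(49) -> [49, 19, 49]
enqueue(49) -> [49, 19, 49, 49]
enqueue(40) -> [49, 19, 49, 49, 40]
enqueue(1) -> [49, 19, 49, 49, 40, 1]
dequeue()->49, [19, 49, 49, 40, 1]
dequeue()->19, [49, 49, 40, 1]
enqueue(26) -> [49, 49, 40, 1, 26]

Final queue: [49, 49, 40, 1, 26]


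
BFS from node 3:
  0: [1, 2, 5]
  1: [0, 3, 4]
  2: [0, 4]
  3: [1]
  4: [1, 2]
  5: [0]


Visit 3, enqueue [1]
Visit 1, enqueue [0, 4]
Visit 0, enqueue [2, 5]
Visit 4, enqueue []
Visit 2, enqueue []
Visit 5, enqueue []

BFS order: [3, 1, 0, 4, 2, 5]


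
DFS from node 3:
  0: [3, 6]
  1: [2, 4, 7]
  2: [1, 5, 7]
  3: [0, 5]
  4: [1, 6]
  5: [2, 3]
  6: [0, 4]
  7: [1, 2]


Visit 3, push [5, 0]
Visit 0, push [6]
Visit 6, push [4]
Visit 4, push [1]
Visit 1, push [7, 2]
Visit 2, push [7, 5]
Visit 5, push []
Visit 7, push []

DFS order: [3, 0, 6, 4, 1, 2, 5, 7]


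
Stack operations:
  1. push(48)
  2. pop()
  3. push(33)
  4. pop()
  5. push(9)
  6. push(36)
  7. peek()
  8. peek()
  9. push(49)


push(48) -> [48]
pop()->48, []
push(33) -> [33]
pop()->33, []
push(9) -> [9]
push(36) -> [9, 36]
peek()->36
peek()->36
push(49) -> [9, 36, 49]

Final stack: [9, 36, 49]


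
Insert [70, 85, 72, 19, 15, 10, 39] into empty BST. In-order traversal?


Insert 70: root
Insert 85: R from 70
Insert 72: R from 70 -> L from 85
Insert 19: L from 70
Insert 15: L from 70 -> L from 19
Insert 10: L from 70 -> L from 19 -> L from 15
Insert 39: L from 70 -> R from 19

In-order: [10, 15, 19, 39, 70, 72, 85]


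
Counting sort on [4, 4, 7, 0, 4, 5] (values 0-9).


Input: [4, 4, 7, 0, 4, 5]
Counts: [1, 0, 0, 0, 3, 1, 0, 1, 0, 0]

Sorted: [0, 4, 4, 4, 5, 7]


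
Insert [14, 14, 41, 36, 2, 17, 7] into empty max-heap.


Insert 14: [14]
Insert 14: [14, 14]
Insert 41: [41, 14, 14]
Insert 36: [41, 36, 14, 14]
Insert 2: [41, 36, 14, 14, 2]
Insert 17: [41, 36, 17, 14, 2, 14]
Insert 7: [41, 36, 17, 14, 2, 14, 7]

Final heap: [41, 36, 17, 14, 2, 14, 7]


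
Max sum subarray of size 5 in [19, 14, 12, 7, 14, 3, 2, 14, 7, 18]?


[0:5]: 66
[1:6]: 50
[2:7]: 38
[3:8]: 40
[4:9]: 40
[5:10]: 44

Max: 66 at [0:5]


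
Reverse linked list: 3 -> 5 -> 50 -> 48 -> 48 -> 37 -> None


Step 1: curr=3, set curr.next=prev(None) | reversed so far: 3
Step 2: curr=5, set curr.next=prev(3) | reversed so far: 5 -> 3
Step 3: curr=50, set curr.next=prev(5) | reversed so far: 50 -> 5 -> 3
Step 4: curr=48, set curr.next=prev(50) | reversed so far: 48 -> 50 -> 5 -> 3
Step 5: curr=48, set curr.next=prev(48) | reversed so far: 48 -> 48 -> 50 -> 5 -> 3
Step 6: curr=37, set curr.next=prev(48) | reversed so far: 37 -> 48 -> 48 -> 50 -> 5 -> 3

37 -> 48 -> 48 -> 50 -> 5 -> 3 -> None


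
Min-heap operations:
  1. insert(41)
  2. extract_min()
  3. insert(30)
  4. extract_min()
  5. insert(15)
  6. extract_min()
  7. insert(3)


insert(41) -> [41]
extract_min()->41, []
insert(30) -> [30]
extract_min()->30, []
insert(15) -> [15]
extract_min()->15, []
insert(3) -> [3]

Final heap: [3]


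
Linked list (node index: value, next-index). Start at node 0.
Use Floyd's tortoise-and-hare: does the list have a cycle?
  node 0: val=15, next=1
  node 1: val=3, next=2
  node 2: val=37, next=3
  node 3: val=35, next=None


Floyd's tortoise (slow, +1) and hare (fast, +2):
  init: slow=0, fast=0
  step 1: slow=1, fast=2
  step 2: fast 2->3->None, no cycle

Cycle: no


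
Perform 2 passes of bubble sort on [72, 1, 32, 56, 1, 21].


Initial: [72, 1, 32, 56, 1, 21]
Pass 1: [1, 32, 56, 1, 21, 72] (5 swaps)
Pass 2: [1, 32, 1, 21, 56, 72] (2 swaps)

After 2 passes: [1, 32, 1, 21, 56, 72]


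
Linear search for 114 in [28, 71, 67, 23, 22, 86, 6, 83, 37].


i=0: 28!=114
i=1: 71!=114
i=2: 67!=114
i=3: 23!=114
i=4: 22!=114
i=5: 86!=114
i=6: 6!=114
i=7: 83!=114
i=8: 37!=114

Not found, 9 comps


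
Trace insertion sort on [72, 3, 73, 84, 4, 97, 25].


Initial: [72, 3, 73, 84, 4, 97, 25]
Insert 3: [3, 72, 73, 84, 4, 97, 25]
Insert 73: [3, 72, 73, 84, 4, 97, 25]
Insert 84: [3, 72, 73, 84, 4, 97, 25]
Insert 4: [3, 4, 72, 73, 84, 97, 25]
Insert 97: [3, 4, 72, 73, 84, 97, 25]
Insert 25: [3, 4, 25, 72, 73, 84, 97]

Sorted: [3, 4, 25, 72, 73, 84, 97]


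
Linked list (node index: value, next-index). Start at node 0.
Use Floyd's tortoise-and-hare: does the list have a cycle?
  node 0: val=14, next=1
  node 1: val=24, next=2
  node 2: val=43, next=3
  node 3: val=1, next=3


Floyd's tortoise (slow, +1) and hare (fast, +2):
  init: slow=0, fast=0
  step 1: slow=1, fast=2
  step 2: slow=2, fast=3
  step 3: slow=3, fast=3
  slow == fast at node 3: cycle detected

Cycle: yes


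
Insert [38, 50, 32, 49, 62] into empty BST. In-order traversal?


Insert 38: root
Insert 50: R from 38
Insert 32: L from 38
Insert 49: R from 38 -> L from 50
Insert 62: R from 38 -> R from 50

In-order: [32, 38, 49, 50, 62]


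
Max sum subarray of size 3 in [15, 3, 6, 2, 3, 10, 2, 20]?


[0:3]: 24
[1:4]: 11
[2:5]: 11
[3:6]: 15
[4:7]: 15
[5:8]: 32

Max: 32 at [5:8]


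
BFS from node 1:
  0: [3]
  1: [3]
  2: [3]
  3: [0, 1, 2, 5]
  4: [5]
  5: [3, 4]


Visit 1, enqueue [3]
Visit 3, enqueue [0, 2, 5]
Visit 0, enqueue []
Visit 2, enqueue []
Visit 5, enqueue [4]
Visit 4, enqueue []

BFS order: [1, 3, 0, 2, 5, 4]


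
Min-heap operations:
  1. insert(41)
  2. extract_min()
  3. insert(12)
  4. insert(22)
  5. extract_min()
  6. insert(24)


insert(41) -> [41]
extract_min()->41, []
insert(12) -> [12]
insert(22) -> [12, 22]
extract_min()->12, [22]
insert(24) -> [22, 24]

Final heap: [22, 24]


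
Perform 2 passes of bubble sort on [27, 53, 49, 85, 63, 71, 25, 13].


Initial: [27, 53, 49, 85, 63, 71, 25, 13]
Pass 1: [27, 49, 53, 63, 71, 25, 13, 85] (5 swaps)
Pass 2: [27, 49, 53, 63, 25, 13, 71, 85] (2 swaps)

After 2 passes: [27, 49, 53, 63, 25, 13, 71, 85]


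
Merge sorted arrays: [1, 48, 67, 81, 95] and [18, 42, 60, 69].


Take 1 from A
Take 18 from B
Take 42 from B
Take 48 from A
Take 60 from B
Take 67 from A
Take 69 from B

Merged: [1, 18, 42, 48, 60, 67, 69, 81, 95]


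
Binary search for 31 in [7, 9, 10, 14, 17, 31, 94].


Step 1: lo=0, hi=6, mid=3, val=14
Step 2: lo=4, hi=6, mid=5, val=31

Found at index 5


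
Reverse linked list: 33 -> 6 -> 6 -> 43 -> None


Step 1: curr=33, set curr.next=prev(None) | reversed so far: 33
Step 2: curr=6, set curr.next=prev(33) | reversed so far: 6 -> 33
Step 3: curr=6, set curr.next=prev(6) | reversed so far: 6 -> 6 -> 33
Step 4: curr=43, set curr.next=prev(6) | reversed so far: 43 -> 6 -> 6 -> 33

43 -> 6 -> 6 -> 33 -> None


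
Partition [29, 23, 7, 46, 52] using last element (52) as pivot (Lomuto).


Pivot: 52
  29 <= 52: advance i (no swap)
  23 <= 52: advance i (no swap)
  7 <= 52: advance i (no swap)
  46 <= 52: advance i (no swap)
Place pivot at 4: [29, 23, 7, 46, 52]

Partitioned: [29, 23, 7, 46, 52]


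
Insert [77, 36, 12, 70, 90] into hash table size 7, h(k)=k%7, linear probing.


Insert 77: h=0 -> slot 0
Insert 36: h=1 -> slot 1
Insert 12: h=5 -> slot 5
Insert 70: h=0, 2 probes -> slot 2
Insert 90: h=6 -> slot 6

Table: [77, 36, 70, None, None, 12, 90]


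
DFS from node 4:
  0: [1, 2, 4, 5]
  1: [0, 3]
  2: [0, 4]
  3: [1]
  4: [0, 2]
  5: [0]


Visit 4, push [2, 0]
Visit 0, push [5, 2, 1]
Visit 1, push [3]
Visit 3, push []
Visit 2, push []
Visit 5, push []

DFS order: [4, 0, 1, 3, 2, 5]


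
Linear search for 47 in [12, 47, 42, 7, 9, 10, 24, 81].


i=0: 12!=47
i=1: 47==47 found!

Found at 1, 2 comps


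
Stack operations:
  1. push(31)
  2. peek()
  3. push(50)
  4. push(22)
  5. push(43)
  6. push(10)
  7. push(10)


push(31) -> [31]
peek()->31
push(50) -> [31, 50]
push(22) -> [31, 50, 22]
push(43) -> [31, 50, 22, 43]
push(10) -> [31, 50, 22, 43, 10]
push(10) -> [31, 50, 22, 43, 10, 10]

Final stack: [31, 50, 22, 43, 10, 10]


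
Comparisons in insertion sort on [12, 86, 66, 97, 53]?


Algorithm: insertion sort
Input: [12, 86, 66, 97, 53]
Sorted: [12, 53, 66, 86, 97]

8


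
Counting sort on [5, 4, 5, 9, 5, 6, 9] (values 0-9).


Input: [5, 4, 5, 9, 5, 6, 9]
Counts: [0, 0, 0, 0, 1, 3, 1, 0, 0, 2]

Sorted: [4, 5, 5, 5, 6, 9, 9]


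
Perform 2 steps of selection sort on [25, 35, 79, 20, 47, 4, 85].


Initial: [25, 35, 79, 20, 47, 4, 85]
Step 1: min=4 at 5
  Swap: [4, 35, 79, 20, 47, 25, 85]
Step 2: min=20 at 3
  Swap: [4, 20, 79, 35, 47, 25, 85]

After 2 steps: [4, 20, 79, 35, 47, 25, 85]


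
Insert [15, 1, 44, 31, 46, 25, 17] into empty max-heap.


Insert 15: [15]
Insert 1: [15, 1]
Insert 44: [44, 1, 15]
Insert 31: [44, 31, 15, 1]
Insert 46: [46, 44, 15, 1, 31]
Insert 25: [46, 44, 25, 1, 31, 15]
Insert 17: [46, 44, 25, 1, 31, 15, 17]

Final heap: [46, 44, 25, 1, 31, 15, 17]


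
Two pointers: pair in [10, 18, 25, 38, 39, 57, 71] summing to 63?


lo=0(10)+hi=6(71)=81
lo=0(10)+hi=5(57)=67
lo=0(10)+hi=4(39)=49
lo=1(18)+hi=4(39)=57
lo=2(25)+hi=4(39)=64
lo=2(25)+hi=3(38)=63

Yes: 25+38=63


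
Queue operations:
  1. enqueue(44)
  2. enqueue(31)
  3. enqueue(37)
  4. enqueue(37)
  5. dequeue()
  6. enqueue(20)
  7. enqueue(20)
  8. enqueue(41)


enqueue(44) -> [44]
enqueue(31) -> [44, 31]
enqueue(37) -> [44, 31, 37]
enqueue(37) -> [44, 31, 37, 37]
dequeue()->44, [31, 37, 37]
enqueue(20) -> [31, 37, 37, 20]
enqueue(20) -> [31, 37, 37, 20, 20]
enqueue(41) -> [31, 37, 37, 20, 20, 41]

Final queue: [31, 37, 37, 20, 20, 41]


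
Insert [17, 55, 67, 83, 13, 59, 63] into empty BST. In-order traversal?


Insert 17: root
Insert 55: R from 17
Insert 67: R from 17 -> R from 55
Insert 83: R from 17 -> R from 55 -> R from 67
Insert 13: L from 17
Insert 59: R from 17 -> R from 55 -> L from 67
Insert 63: R from 17 -> R from 55 -> L from 67 -> R from 59

In-order: [13, 17, 55, 59, 63, 67, 83]


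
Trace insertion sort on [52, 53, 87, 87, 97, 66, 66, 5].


Initial: [52, 53, 87, 87, 97, 66, 66, 5]
Insert 53: [52, 53, 87, 87, 97, 66, 66, 5]
Insert 87: [52, 53, 87, 87, 97, 66, 66, 5]
Insert 87: [52, 53, 87, 87, 97, 66, 66, 5]
Insert 97: [52, 53, 87, 87, 97, 66, 66, 5]
Insert 66: [52, 53, 66, 87, 87, 97, 66, 5]
Insert 66: [52, 53, 66, 66, 87, 87, 97, 5]
Insert 5: [5, 52, 53, 66, 66, 87, 87, 97]

Sorted: [5, 52, 53, 66, 66, 87, 87, 97]


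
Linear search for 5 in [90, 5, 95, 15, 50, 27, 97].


i=0: 90!=5
i=1: 5==5 found!

Found at 1, 2 comps


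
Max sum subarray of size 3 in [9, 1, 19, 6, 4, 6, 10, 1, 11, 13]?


[0:3]: 29
[1:4]: 26
[2:5]: 29
[3:6]: 16
[4:7]: 20
[5:8]: 17
[6:9]: 22
[7:10]: 25

Max: 29 at [0:3]


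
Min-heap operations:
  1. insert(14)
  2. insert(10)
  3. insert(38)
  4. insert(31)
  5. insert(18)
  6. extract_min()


insert(14) -> [14]
insert(10) -> [10, 14]
insert(38) -> [10, 14, 38]
insert(31) -> [10, 14, 38, 31]
insert(18) -> [10, 14, 38, 31, 18]
extract_min()->10, [14, 18, 38, 31]

Final heap: [14, 18, 38, 31]


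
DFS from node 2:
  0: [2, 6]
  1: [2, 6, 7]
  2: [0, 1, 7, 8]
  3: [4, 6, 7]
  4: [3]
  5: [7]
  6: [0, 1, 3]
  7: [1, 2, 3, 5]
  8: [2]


Visit 2, push [8, 7, 1, 0]
Visit 0, push [6]
Visit 6, push [3, 1]
Visit 1, push [7]
Visit 7, push [5, 3]
Visit 3, push [4]
Visit 4, push []
Visit 5, push []
Visit 8, push []

DFS order: [2, 0, 6, 1, 7, 3, 4, 5, 8]


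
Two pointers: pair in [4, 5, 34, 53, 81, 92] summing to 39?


lo=0(4)+hi=5(92)=96
lo=0(4)+hi=4(81)=85
lo=0(4)+hi=3(53)=57
lo=0(4)+hi=2(34)=38
lo=1(5)+hi=2(34)=39

Yes: 5+34=39


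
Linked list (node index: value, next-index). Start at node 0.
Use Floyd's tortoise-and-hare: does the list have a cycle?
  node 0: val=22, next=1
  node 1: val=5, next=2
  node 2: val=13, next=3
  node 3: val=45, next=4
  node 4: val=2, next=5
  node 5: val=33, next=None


Floyd's tortoise (slow, +1) and hare (fast, +2):
  init: slow=0, fast=0
  step 1: slow=1, fast=2
  step 2: slow=2, fast=4
  step 3: fast 4->5->None, no cycle

Cycle: no


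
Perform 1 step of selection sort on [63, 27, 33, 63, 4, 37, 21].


Initial: [63, 27, 33, 63, 4, 37, 21]
Step 1: min=4 at 4
  Swap: [4, 27, 33, 63, 63, 37, 21]

After 1 step: [4, 27, 33, 63, 63, 37, 21]


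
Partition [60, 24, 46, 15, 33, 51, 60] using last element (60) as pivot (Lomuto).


Pivot: 60
  60 <= 60: advance i (no swap)
  24 <= 60: advance i (no swap)
  46 <= 60: advance i (no swap)
  15 <= 60: advance i (no swap)
  33 <= 60: advance i (no swap)
  51 <= 60: advance i (no swap)
Place pivot at 6: [60, 24, 46, 15, 33, 51, 60]

Partitioned: [60, 24, 46, 15, 33, 51, 60]


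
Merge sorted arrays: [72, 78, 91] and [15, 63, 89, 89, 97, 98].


Take 15 from B
Take 63 from B
Take 72 from A
Take 78 from A
Take 89 from B
Take 89 from B
Take 91 from A

Merged: [15, 63, 72, 78, 89, 89, 91, 97, 98]


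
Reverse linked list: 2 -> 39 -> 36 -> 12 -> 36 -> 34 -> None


Step 1: curr=2, set curr.next=prev(None) | reversed so far: 2
Step 2: curr=39, set curr.next=prev(2) | reversed so far: 39 -> 2
Step 3: curr=36, set curr.next=prev(39) | reversed so far: 36 -> 39 -> 2
Step 4: curr=12, set curr.next=prev(36) | reversed so far: 12 -> 36 -> 39 -> 2
Step 5: curr=36, set curr.next=prev(12) | reversed so far: 36 -> 12 -> 36 -> 39 -> 2
Step 6: curr=34, set curr.next=prev(36) | reversed so far: 34 -> 36 -> 12 -> 36 -> 39 -> 2

34 -> 36 -> 12 -> 36 -> 39 -> 2 -> None


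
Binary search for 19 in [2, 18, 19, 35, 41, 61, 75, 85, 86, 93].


Step 1: lo=0, hi=9, mid=4, val=41
Step 2: lo=0, hi=3, mid=1, val=18
Step 3: lo=2, hi=3, mid=2, val=19

Found at index 2


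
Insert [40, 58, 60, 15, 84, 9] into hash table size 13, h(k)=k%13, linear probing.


Insert 40: h=1 -> slot 1
Insert 58: h=6 -> slot 6
Insert 60: h=8 -> slot 8
Insert 15: h=2 -> slot 2
Insert 84: h=6, 1 probes -> slot 7
Insert 9: h=9 -> slot 9

Table: [None, 40, 15, None, None, None, 58, 84, 60, 9, None, None, None]


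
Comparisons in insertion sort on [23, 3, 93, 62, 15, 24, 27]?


Algorithm: insertion sort
Input: [23, 3, 93, 62, 15, 24, 27]
Sorted: [3, 15, 23, 24, 27, 62, 93]

14
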